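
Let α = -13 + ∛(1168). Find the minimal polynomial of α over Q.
m_α(x) = x^3 + 39x^2 + 507x + 1029

Set β = α + 13 = ∛(1168), so β^3 = 1168. Then (α + 13)^3 - 1168 = 0, i.e. α is a root of g(x) = (x + 13)^3 - 1168 = x^3 + 39x^2 + 507x + 1029. Since g(x) = h(x + 13) where h(x) = x^3 - 1168, and h is irreducible over Q (because 1168 is not a perfect cube, so h has no rational root, and a monic cubic with no rational root is irreducible), g is also irreducible (irreducibility is preserved under the substitution x → x + 13). Hence m_α(x) = x^3 + 39x^2 + 507x + 1029.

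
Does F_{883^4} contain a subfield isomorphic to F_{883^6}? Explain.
No: F_{883^6} is not a subfield of F_{883^4}

F_{p^m} embeds in F_{p^n} iff m | n. Here 6 ∤ 4 (since 4 = 0·6 + 4 with remainder 4 ≠ 0), so F_{883^6} is not a subfield of F_{883^4}. Equivalently: if it were, the tower law would give 6 = [F_{883^6}:F_883] dividing [F_{883^4}:F_883] = 4, contradiction.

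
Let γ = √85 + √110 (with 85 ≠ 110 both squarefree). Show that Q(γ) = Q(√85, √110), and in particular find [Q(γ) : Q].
[Q(γ) : Q] = 4 (equivalently, Q(γ) = Q(√85, √110))

Obviously Q(γ) ⊆ Q(√85, √110), and [Q(√85, √110):Q] = 4 (since 85, 110 are distinct squarefree integers > 1 with 9350 not a perfect square). To show equality we compute the minimal polynomial of γ. From γ = √85 + √110: γ^2 = 85 + 2√(9350) + 110 = 195 + 2√(9350), so γ^2 - 195 = 2√(9350); squaring, (γ^2 - 195)^2 = 4·9350, i.e. γ^4 - 390γ^2 + 38025 - 37400 = 0, i.e. γ^4 - 390γ^2 + 625 = 0. So γ is a root of x^4 - 390x^2 + 625. This polynomial is irreducible over Q: it has no rational root (each ±√85 ± √110 is irrational), and any factorization into two quadratics over Q would force √(9350) ∈ Q (pairing opposite roots) or √85, √110 ∈ Q (other pairings), all impossible. Hence [Q(γ):Q] = 4 = [Q(√85, √110):Q], so Q(γ) = Q(√85, √110).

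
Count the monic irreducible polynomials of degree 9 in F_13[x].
There are 1178277464 monic irreducible polynomials of degree 9 over F_13

Each element of F_{13^9} that lies in no proper subfield is a root of exactly one monic irreducible of degree 9 over F_13, and each such polynomial has 9 distinct roots in F_{13^9}. By Möbius inversion the count is N_13(9) = (1/9) Σ_{d|9} μ(9/d) · 13^d = (1/9)(μ(9)·13^1 + μ(3)·13^3 + μ(1)·13^9) = 10604497176/9 = 1178277464.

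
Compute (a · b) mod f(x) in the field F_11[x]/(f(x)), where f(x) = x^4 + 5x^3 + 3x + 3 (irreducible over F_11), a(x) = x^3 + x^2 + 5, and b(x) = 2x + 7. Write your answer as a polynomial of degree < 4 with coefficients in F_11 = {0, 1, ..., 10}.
a · b ≡ 10x^3 + 7x^2 + 4x + 7 (mod f(x))

Multiply in F_11[x]: a(x)·b(x) = (x^3 + x^2 + 5)·(2x + 7) = 2x^4 + 9x^3 + 7x^2 + 10x + 2. This has degree ≥ 4, so divide by f(x) over F_11: 2x^4 + 9x^3 + 7x^2 + 10x + 2 = (2)·(x^4 + 5x^3 + 3x + 3) + (10x^3 + 7x^2 + 4x + 7). Hence a·b ≡ 10x^3 + 7x^2 + 4x + 7 (mod f). (F_11[x]/(f) is a field with 11^4 = 14641 elements since f is irreducible of degree 4.)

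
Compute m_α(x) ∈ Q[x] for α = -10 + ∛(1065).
m_α(x) = x^3 + 30x^2 + 300x - 65

Set β = α + 10 = ∛(1065), so β^3 = 1065. Then (α + 10)^3 - 1065 = 0, i.e. α is a root of g(x) = (x + 10)^3 - 1065 = x^3 + 30x^2 + 300x - 65. Since g(x) = h(x + 10) where h(x) = x^3 - 1065, and h is irreducible over Q (because 1065 is not a perfect cube, so h has no rational root, and a monic cubic with no rational root is irreducible), g is also irreducible (irreducibility is preserved under the substitution x → x + 10). Hence m_α(x) = x^3 + 30x^2 + 300x - 65.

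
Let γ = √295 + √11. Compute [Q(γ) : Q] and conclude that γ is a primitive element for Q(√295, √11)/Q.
[Q(γ) : Q] = 4 (equivalently, Q(γ) = Q(√295, √11))

Obviously Q(γ) ⊆ Q(√295, √11), and [Q(√295, √11):Q] = 4 (since 295, 11 are distinct squarefree integers > 1 with 3245 not a perfect square). To show equality we compute the minimal polynomial of γ. From γ = √295 + √11: γ^2 = 295 + 2√(3245) + 11 = 306 + 2√(3245), so γ^2 - 306 = 2√(3245); squaring, (γ^2 - 306)^2 = 4·3245, i.e. γ^4 - 612γ^2 + 93636 - 12980 = 0, i.e. γ^4 - 612γ^2 + 80656 = 0. So γ is a root of x^4 - 612x^2 + 80656. This polynomial is irreducible over Q: it has no rational root (each ±√295 ± √11 is irrational), and any factorization into two quadratics over Q would force √(3245) ∈ Q (pairing opposite roots) or √295, √11 ∈ Q (other pairings), all impossible. Hence [Q(γ):Q] = 4 = [Q(√295, √11):Q], so Q(γ) = Q(√295, √11).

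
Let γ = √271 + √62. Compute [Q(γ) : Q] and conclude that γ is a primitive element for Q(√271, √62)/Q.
[Q(γ) : Q] = 4 (equivalently, Q(γ) = Q(√271, √62))

Obviously Q(γ) ⊆ Q(√271, √62), and [Q(√271, √62):Q] = 4 (since 271, 62 are distinct squarefree integers > 1 with 16802 not a perfect square). To show equality we compute the minimal polynomial of γ. From γ = √271 + √62: γ^2 = 271 + 2√(16802) + 62 = 333 + 2√(16802), so γ^2 - 333 = 2√(16802); squaring, (γ^2 - 333)^2 = 4·16802, i.e. γ^4 - 666γ^2 + 110889 - 67208 = 0, i.e. γ^4 - 666γ^2 + 43681 = 0. So γ is a root of x^4 - 666x^2 + 43681. This polynomial is irreducible over Q: it has no rational root (each ±√271 ± √62 is irrational), and any factorization into two quadratics over Q would force √(16802) ∈ Q (pairing opposite roots) or √271, √62 ∈ Q (other pairings), all impossible. Hence [Q(γ):Q] = 4 = [Q(√271, √62):Q], so Q(γ) = Q(√271, √62).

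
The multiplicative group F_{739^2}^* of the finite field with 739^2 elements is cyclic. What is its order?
|F_{739^2}^*| = 546120

F_{739^2} has 739^2 = 546121 elements; its multiplicative group consists of all nonzero elements, so |F_{739^2}^*| = 546121 - 1 = 546120. (It is cyclic since any finite subgroup of the multiplicative group of a field is cyclic.)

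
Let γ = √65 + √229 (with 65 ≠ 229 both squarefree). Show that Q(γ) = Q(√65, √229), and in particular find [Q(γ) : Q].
[Q(γ) : Q] = 4 (equivalently, Q(γ) = Q(√65, √229))

Obviously Q(γ) ⊆ Q(√65, √229), and [Q(√65, √229):Q] = 4 (since 65, 229 are distinct squarefree integers > 1 with 14885 not a perfect square). To show equality we compute the minimal polynomial of γ. From γ = √65 + √229: γ^2 = 65 + 2√(14885) + 229 = 294 + 2√(14885), so γ^2 - 294 = 2√(14885); squaring, (γ^2 - 294)^2 = 4·14885, i.e. γ^4 - 588γ^2 + 86436 - 59540 = 0, i.e. γ^4 - 588γ^2 + 26896 = 0. So γ is a root of x^4 - 588x^2 + 26896. This polynomial is irreducible over Q: it has no rational root (each ±√65 ± √229 is irrational), and any factorization into two quadratics over Q would force √(14885) ∈ Q (pairing opposite roots) or √65, √229 ∈ Q (other pairings), all impossible. Hence [Q(γ):Q] = 4 = [Q(√65, √229):Q], so Q(γ) = Q(√65, √229).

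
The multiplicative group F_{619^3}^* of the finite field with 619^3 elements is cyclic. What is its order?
|F_{619^3}^*| = 237176658

F_{619^3} has 619^3 = 237176659 elements; its multiplicative group consists of all nonzero elements, so |F_{619^3}^*| = 237176659 - 1 = 237176658. (It is cyclic since any finite subgroup of the multiplicative group of a field is cyclic.)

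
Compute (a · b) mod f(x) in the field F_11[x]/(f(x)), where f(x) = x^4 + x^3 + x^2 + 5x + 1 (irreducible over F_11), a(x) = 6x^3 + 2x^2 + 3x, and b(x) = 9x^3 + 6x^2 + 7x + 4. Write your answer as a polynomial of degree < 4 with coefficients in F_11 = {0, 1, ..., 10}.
a · b ≡ x^3 + 3x^2 + 9x + 6 (mod f(x))

Multiply in F_11[x]: a(x)·b(x) = (6x^3 + 2x^2 + 3x)·(9x^3 + 6x^2 + 7x + 4) = 10x^6 + 10x^5 + 4x^4 + x^3 + 7x^2 + x. This has degree ≥ 4, so divide by f(x) over F_11: 10x^6 + 10x^5 + 4x^4 + x^3 + 7x^2 + x = (10x^2 + 5)·(x^4 + x^3 + x^2 + 5x + 1) + (x^3 + 3x^2 + 9x + 6). Hence a·b ≡ x^3 + 3x^2 + 9x + 6 (mod f). (F_11[x]/(f) is a field with 11^4 = 14641 elements since f is irreducible of degree 4.)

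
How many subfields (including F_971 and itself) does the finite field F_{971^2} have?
F_{971^2} has 2 subfields

The subfields of F_{p^n} are exactly the fields F_{p^d} for d | n (each is the fixed field of the unique index-d subgroup of Gal(F_{p^n}/F_p) ≅ Z/nZ). The divisors of n = 2 are {1, 2}, giving 2 subfields: F_{971^1}, F_{971^2}.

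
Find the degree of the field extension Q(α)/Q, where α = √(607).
[Q(α):Q] = 2

[Q(α):Q] equals the degree of the minimal polynomial of α. Here α^2 = 607 and x^2 - 607 is irreducible (d = 607 is squarefree, ≠ 1, hence not a square), so deg(m_α) = 2. Thus [Q(α):Q] = 2.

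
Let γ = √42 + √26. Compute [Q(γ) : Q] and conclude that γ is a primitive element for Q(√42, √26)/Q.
[Q(γ) : Q] = 4 (equivalently, Q(γ) = Q(√42, √26))

Obviously Q(γ) ⊆ Q(√42, √26), and [Q(√42, √26):Q] = 4 (since 42, 26 are distinct squarefree integers > 1 with 1092 not a perfect square). To show equality we compute the minimal polynomial of γ. From γ = √42 + √26: γ^2 = 42 + 2√(1092) + 26 = 68 + 2√(1092), so γ^2 - 68 = 2√(1092); squaring, (γ^2 - 68)^2 = 4·1092, i.e. γ^4 - 136γ^2 + 4624 - 4368 = 0, i.e. γ^4 - 136γ^2 + 256 = 0. So γ is a root of x^4 - 136x^2 + 256. This polynomial is irreducible over Q: it has no rational root (each ±√42 ± √26 is irrational), and any factorization into two quadratics over Q would force √(1092) ∈ Q (pairing opposite roots) or √42, √26 ∈ Q (other pairings), all impossible. Hence [Q(γ):Q] = 4 = [Q(√42, √26):Q], so Q(γ) = Q(√42, √26).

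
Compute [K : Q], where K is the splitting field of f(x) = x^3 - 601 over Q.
[K : Q] = 6

The roots of x^3 - 601 are ∛601, ω∛601, ω^2∛601 where ω = e^(2πi/3) is a primitive cube root of unity, so K = Q(∛601, ω). Now [Q(∛601):Q] = 3 (since 601 is not a perfect cube, x^3 - 601 is irreducible) and [Q(ω):Q] = 2. Both 2 and 3 divide [K:Q], and [K:Q] ≤ 3·2 = 6, so [K:Q] = 6. (Equivalently: Q(∛601) ⊂ R but ω ∉ R, so [K : Q(∛601)] = 2.)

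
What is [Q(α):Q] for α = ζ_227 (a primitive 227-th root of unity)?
[Q(α):Q] = 226

The minimal polynomial of ζ_227 over Q is the 227-th cyclotomic polynomial Φ_227(x), which is irreducible over Q and has degree φ(227) = 226. Hence [Q(α):Q] = φ(227) = 226.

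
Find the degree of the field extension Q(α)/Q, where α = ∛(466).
[Q(α):Q] = 3

The minimal polynomial of α is x^3 - 466, irreducible over Q since 466 is not a perfect cube (so x^3 - 466 has no rational root). Hence [Q(α):Q] = deg(m_α) = 3.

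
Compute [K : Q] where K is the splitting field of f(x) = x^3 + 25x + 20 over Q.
[K : Q] = 6

By the rational root test, any rational root of the monic integer polynomial f(x) = x^3 + 25x + 20 must be an integer dividing the constant term 20, i.e. one of ±{1, 2, 4, 5, 10, 20}. Evaluating: f(1) = 46, f(-1) = -6, f(2) = 78, f(-2) = -38, f(4) = 184, f(-4) = -144, f(5) = 270, f(-5) = -230, f(10) = 1270, f(-10) = -1230, f(20) = 8520, f(-20) = -8480; none is 0, so f has no rational root and is therefore irreducible over Q (a cubic with no linear factor over a field is irreducible). For an irreducible cubic, the Galois group is A_3 or S_3 according as the discriminant disc(f) = -4a^3 - 27b^2 = -4·(25)^3 - 27·(20)^2 = -73300 is or is not a square in Q. Here disc(f) = -73300 is not a perfect square in Q, so the Galois group of f over Q is not contained in A_3 and must be all of S_3. The splitting field has degree |S_3| = 6 over Q, so [K : Q] = 6.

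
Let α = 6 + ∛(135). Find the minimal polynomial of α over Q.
m_α(x) = x^3 - 18x^2 + 108x - 351

Set β = α - 6 = ∛(135), so β^3 = 135. Then (α - 6)^3 - 135 = 0, i.e. α is a root of g(x) = (x - 6)^3 - 135 = x^3 - 18x^2 + 108x - 351. Since g(x) = h(x - 6) where h(x) = x^3 - 135, and h is irreducible over Q (because 135 is not a perfect cube, so h has no rational root, and a monic cubic with no rational root is irreducible), g is also irreducible (irreducibility is preserved under the substitution x → x - 6). Hence m_α(x) = x^3 - 18x^2 + 108x - 351.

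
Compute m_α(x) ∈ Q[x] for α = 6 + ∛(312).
m_α(x) = x^3 - 18x^2 + 108x - 528

Set β = α - 6 = ∛(312), so β^3 = 312. Then (α - 6)^3 - 312 = 0, i.e. α is a root of g(x) = (x - 6)^3 - 312 = x^3 - 18x^2 + 108x - 528. Since g(x) = h(x - 6) where h(x) = x^3 - 312, and h is irreducible over Q (because 312 is not a perfect cube, so h has no rational root, and a monic cubic with no rational root is irreducible), g is also irreducible (irreducibility is preserved under the substitution x → x - 6). Hence m_α(x) = x^3 - 18x^2 + 108x - 528.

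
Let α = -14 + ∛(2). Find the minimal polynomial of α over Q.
m_α(x) = x^3 + 42x^2 + 588x + 2742

Set β = α + 14 = ∛(2), so β^3 = 2. Then (α + 14)^3 - 2 = 0, i.e. α is a root of g(x) = (x + 14)^3 - 2 = x^3 + 42x^2 + 588x + 2742. Since g(x) = h(x + 14) where h(x) = x^3 - 2, and h is irreducible over Q (because 2 is not a perfect cube, so h has no rational root, and a monic cubic with no rational root is irreducible), g is also irreducible (irreducibility is preserved under the substitution x → x + 14). Hence m_α(x) = x^3 + 42x^2 + 588x + 2742.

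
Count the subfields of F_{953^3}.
F_{953^3} has 2 subfields

The subfields of F_{p^n} are exactly the fields F_{p^d} for d | n (each is the fixed field of the unique index-d subgroup of Gal(F_{p^n}/F_p) ≅ Z/nZ). The divisors of n = 3 are {1, 3}, giving 2 subfields: F_{953^1}, F_{953^3}.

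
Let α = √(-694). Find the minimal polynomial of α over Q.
m_α(x) = x^2 + 694

α satisfies α^2 + 694 = 0, so x^2 + 694 annihilates α. Since d = -694 is squarefree and ≠ 1, it is not a perfect square in Q, so x^2 + 694 has no rational root and is therefore irreducible over Q (a degree-2 polynomial over a field is irreducible iff it has no root). Hence m_α(x) = x^2 + 694.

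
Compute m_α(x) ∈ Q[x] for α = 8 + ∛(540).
m_α(x) = x^3 - 24x^2 + 192x - 1052

Set β = α - 8 = ∛(540), so β^3 = 540. Then (α - 8)^3 - 540 = 0, i.e. α is a root of g(x) = (x - 8)^3 - 540 = x^3 - 24x^2 + 192x - 1052. Since g(x) = h(x - 8) where h(x) = x^3 - 540, and h is irreducible over Q (because 540 is not a perfect cube, so h has no rational root, and a monic cubic with no rational root is irreducible), g is also irreducible (irreducibility is preserved under the substitution x → x - 8). Hence m_α(x) = x^3 - 24x^2 + 192x - 1052.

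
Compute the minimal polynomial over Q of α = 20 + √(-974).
m_α(x) = x^2 - 40x + 1374

From α - 20 = √(-974), squaring gives (α - 20)^2 = -974, i.e. α^2 - 40α + 400 = -974, so α^2 - 40α + 1374 = 0. The discriminant of x^2 - 40x + 1374 is (-40)^2 - 4·(1374) = 1600 - 5496 = -3896, and 4·(-974) is not a perfect square in Q since -974 is squarefree and ≠ 1. Hence x^2 - 40x + 1374 is irreducible over Q and is the minimal polynomial of α.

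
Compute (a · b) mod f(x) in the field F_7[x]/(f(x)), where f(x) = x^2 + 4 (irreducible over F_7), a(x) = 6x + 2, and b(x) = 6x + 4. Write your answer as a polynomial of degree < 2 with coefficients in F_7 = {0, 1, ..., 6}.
a · b ≡ x + 4 (mod f(x))

Multiply in F_7[x]: a(x)·b(x) = (6x + 2)·(6x + 4) = x^2 + x + 1. This has degree ≥ 2, so divide by f(x) over F_7: x^2 + x + 1 = (1)·(x^2 + 4) + (x + 4). Hence a·b ≡ x + 4 (mod f). (F_7[x]/(f) is a field with 7^2 = 49 elements since f is irreducible of degree 2.)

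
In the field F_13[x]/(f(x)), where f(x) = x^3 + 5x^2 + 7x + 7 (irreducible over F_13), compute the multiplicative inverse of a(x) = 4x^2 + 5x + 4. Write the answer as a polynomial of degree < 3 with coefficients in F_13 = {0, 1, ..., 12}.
a(x)^(-1) ≡ 7x^2 + 9x + 3 (mod f(x))

Since f is irreducible over F_13, F_13[x]/(f) is a field and a(x) ≠ 0 has an inverse. Apply the extended Euclidean algorithm to f(x) and a(x) in F_13[x]: f(x) = (10x + 5)·a(x) + (7x);  a(x) = (8x + 10)·(7x) + (4). The last nonzero remainder is the constant 4 = gcd(f, a) in F_13. Back-substituting through the division chain expresses 4 = s(x)·a(x) + t(x)·f(x) with s(x) ≡ 2x^2 + 10x + 12 (mod f), so (2x^2 + 10x + 12)·a(x) ≡ 4 (mod f). Multiplying by 4^(-1) ≡ 10 in F_13 gives a(x)^(-1) ≡ 10·(2x^2 + 10x + 12) ≡ 7x^2 + 9x + 3 (mod f). Check: (4x^2 + 5x + 4)·(7x^2 + 9x + 3) = 2x^4 + 6x^3 + 7x^2 + 12x + 12 ≡ 1 (mod x^3 + 5x^2 + 7x + 7).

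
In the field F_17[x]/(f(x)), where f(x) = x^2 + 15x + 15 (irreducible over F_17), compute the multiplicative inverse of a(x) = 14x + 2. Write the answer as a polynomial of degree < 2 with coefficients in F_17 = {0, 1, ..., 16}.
a(x)^(-1) ≡ 11x + 8 (mod f(x))

Since f is irreducible over F_17, F_17[x]/(f) is a field and a(x) ≠ 0 has an inverse. Apply the extended Euclidean algorithm to f(x) and a(x) in F_17[x]: f(x) = (11x + 8)·a(x) + (16). The last nonzero remainder is the constant 16 = gcd(f, a) in F_17. Back-substituting through the division chain expresses 16 = s(x)·a(x) + t(x)·f(x) with s(x) ≡ 6x + 9 (mod f), so (6x + 9)·a(x) ≡ 16 (mod f). Multiplying by 16^(-1) ≡ 16 in F_17 gives a(x)^(-1) ≡ 16·(6x + 9) ≡ 11x + 8 (mod f). Check: (14x + 2)·(11x + 8) = x^2 + 15x + 16 ≡ 1 (mod x^2 + 15x + 15).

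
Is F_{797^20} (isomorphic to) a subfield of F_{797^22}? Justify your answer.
No: F_{797^20} is not a subfield of F_{797^22}

F_{p^m} embeds in F_{p^n} iff m | n. Here 20 ∤ 22 (since 22 = 1·20 + 2 with remainder 2 ≠ 0), so F_{797^20} is not a subfield of F_{797^22}. Equivalently: if it were, the tower law would give 20 = [F_{797^20}:F_797] dividing [F_{797^22}:F_797] = 22, contradiction.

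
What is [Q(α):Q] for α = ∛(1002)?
[Q(α):Q] = 3

The minimal polynomial of α is x^3 - 1002, irreducible over Q since 1002 is not a perfect cube (so x^3 - 1002 has no rational root). Hence [Q(α):Q] = deg(m_α) = 3.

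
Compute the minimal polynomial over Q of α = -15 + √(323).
m_α(x) = x^2 + 30x - 98

From α + 15 = √(323), squaring gives (α + 15)^2 = 323, i.e. α^2 + 30α + 225 = 323, so α^2 + 30α - 98 = 0. The discriminant of x^2 + 30x - 98 is (30)^2 - 4·(-98) = 900 + 392 = 1292, and 4·(323) is not a perfect square in Q since 323 is squarefree and ≠ 1. Hence x^2 + 30x - 98 is irreducible over Q and is the minimal polynomial of α.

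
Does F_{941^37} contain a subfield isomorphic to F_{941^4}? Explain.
No: F_{941^4} is not a subfield of F_{941^37}

F_{p^m} embeds in F_{p^n} iff m | n. Here 4 ∤ 37 (since 37 = 9·4 + 1 with remainder 1 ≠ 0), so F_{941^4} is not a subfield of F_{941^37}. Equivalently: if it were, the tower law would give 4 = [F_{941^4}:F_941] dividing [F_{941^37}:F_941] = 37, contradiction.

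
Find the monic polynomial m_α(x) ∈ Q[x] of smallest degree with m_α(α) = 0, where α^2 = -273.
m_α(x) = x^2 + 273

α satisfies α^2 + 273 = 0, so x^2 + 273 annihilates α. Since d = -273 is squarefree and ≠ 1, it is not a perfect square in Q, so x^2 + 273 has no rational root and is therefore irreducible over Q (a degree-2 polynomial over a field is irreducible iff it has no root). Hence m_α(x) = x^2 + 273.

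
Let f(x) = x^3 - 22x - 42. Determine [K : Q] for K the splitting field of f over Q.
[K : Q] = 6

By the rational root test, any rational root of the monic integer polynomial f(x) = x^3 - 22x - 42 must be an integer dividing the constant term -42, i.e. one of ±{1, 2, 3, 6, 7, 14, 21, 42}. Evaluating: f(1) = -63, f(-1) = -21, f(2) = -78, f(-2) = -6, f(3) = -81, f(-3) = -3, f(6) = 42, f(-6) = -126, f(7) = 147, f(-7) = -231, f(14) = 2394, f(-14) = -2478, f(21) = 8757, f(-21) = -8841, f(42) = 73122, f(-42) = -73206; none is 0, so f has no rational root and is therefore irreducible over Q (a cubic with no linear factor over a field is irreducible). For an irreducible cubic, the Galois group is A_3 or S_3 according as the discriminant disc(f) = -4a^3 - 27b^2 = -4·(-22)^3 - 27·(-42)^2 = -5036 is or is not a square in Q. Here disc(f) = -5036 is not a perfect square in Q, so the Galois group of f over Q is not contained in A_3 and must be all of S_3. The splitting field has degree |S_3| = 6 over Q, so [K : Q] = 6.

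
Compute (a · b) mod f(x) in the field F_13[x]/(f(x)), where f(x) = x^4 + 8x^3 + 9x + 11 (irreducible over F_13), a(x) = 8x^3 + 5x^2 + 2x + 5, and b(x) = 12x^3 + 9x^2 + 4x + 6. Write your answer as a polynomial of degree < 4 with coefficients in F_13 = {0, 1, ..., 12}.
a · b ≡ 7x^3 + 6x^2 + 3x + 8 (mod f(x))

Multiply in F_13[x]: a(x)·b(x) = (8x^3 + 5x^2 + 2x + 5)·(12x^3 + 9x^2 + 4x + 6) = 5x^6 + 2x^5 + 10x^4 + 3x^3 + 5x^2 + 6x + 4. This has degree ≥ 4, so divide by f(x) over F_13: 5x^6 + 2x^5 + 10x^4 + 3x^3 + 5x^2 + 6x + 4 = (5x^2 + x + 2)·(x^4 + 8x^3 + 9x + 11) + (7x^3 + 6x^2 + 3x + 8). Hence a·b ≡ 7x^3 + 6x^2 + 3x + 8 (mod f). (F_13[x]/(f) is a field with 13^4 = 28561 elements since f is irreducible of degree 4.)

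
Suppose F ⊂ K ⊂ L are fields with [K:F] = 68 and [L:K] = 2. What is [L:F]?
[L:F] = 136

The tower law says that for any tower of field extensions F ⊂ K ⊂ L with finite degrees, [L:F] = [L:K] · [K:F]. Here this gives [L:F] = 2 · 68 = 136.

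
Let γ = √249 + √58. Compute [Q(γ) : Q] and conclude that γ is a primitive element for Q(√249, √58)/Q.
[Q(γ) : Q] = 4 (equivalently, Q(γ) = Q(√249, √58))

Obviously Q(γ) ⊆ Q(√249, √58), and [Q(√249, √58):Q] = 4 (since 249, 58 are distinct squarefree integers > 1 with 14442 not a perfect square). To show equality we compute the minimal polynomial of γ. From γ = √249 + √58: γ^2 = 249 + 2√(14442) + 58 = 307 + 2√(14442), so γ^2 - 307 = 2√(14442); squaring, (γ^2 - 307)^2 = 4·14442, i.e. γ^4 - 614γ^2 + 94249 - 57768 = 0, i.e. γ^4 - 614γ^2 + 36481 = 0. So γ is a root of x^4 - 614x^2 + 36481. This polynomial is irreducible over Q: it has no rational root (each ±√249 ± √58 is irrational), and any factorization into two quadratics over Q would force √(14442) ∈ Q (pairing opposite roots) or √249, √58 ∈ Q (other pairings), all impossible. Hence [Q(γ):Q] = 4 = [Q(√249, √58):Q], so Q(γ) = Q(√249, √58).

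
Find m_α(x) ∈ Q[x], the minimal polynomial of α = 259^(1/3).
m_α(x) = x^3 - 259

α satisfies α^3 = 259, so x^3 - 259 annihilates α. By the rational root test, a rational root p/q (in lowest terms) of x^3 - 259 would satisfy p^3 = 259 q^3, forcing q = 1 and p^3 = 259; but 259 is not a perfect cube, contradiction. A monic cubic over Q with no rational root is irreducible (any nontrivial factorization would include a linear factor). Hence x^3 - 259 is the minimal polynomial of α, and in particular [Q(α):Q] = 3.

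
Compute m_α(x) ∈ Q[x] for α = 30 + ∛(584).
m_α(x) = x^3 - 90x^2 + 2700x - 27584

Set β = α - 30 = ∛(584), so β^3 = 584. Then (α - 30)^3 - 584 = 0, i.e. α is a root of g(x) = (x - 30)^3 - 584 = x^3 - 90x^2 + 2700x - 27584. Since g(x) = h(x - 30) where h(x) = x^3 - 584, and h is irreducible over Q (because 584 is not a perfect cube, so h has no rational root, and a monic cubic with no rational root is irreducible), g is also irreducible (irreducibility is preserved under the substitution x → x - 30). Hence m_α(x) = x^3 - 90x^2 + 2700x - 27584.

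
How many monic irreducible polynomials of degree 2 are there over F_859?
There are 368511 monic irreducible polynomials of degree 2 over F_859

Each element of F_{859^2} that lies in no proper subfield is a root of exactly one monic irreducible of degree 2 over F_859, and each such polynomial has 2 distinct roots in F_{859^2}. By Möbius inversion the count is N_859(2) = (1/2) Σ_{d|2} μ(2/d) · 859^d = (1/2)(μ(2)·859^1 + μ(1)·859^2) = 737022/2 = 368511.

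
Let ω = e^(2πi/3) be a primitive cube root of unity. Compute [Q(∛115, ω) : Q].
[Q(∛115, ω) : Q] = 6

[Q(∛115):Q] = 3 (min poly x^3 - 115, irreducible since 115 is not a perfect cube). [Q(ω):Q] = 2 (min poly x^2 + x + 1). Since Q(∛115) ⊂ R and ω ∉ R, we have ω ∉ Q(∛115), so x^2 + x + 1 remains irreducible over Q(∛115) and [Q(∛115, ω) : Q(∛115)] = 2. By the tower law, [Q(∛115, ω) : Q] = 3 · 2 = 6. (In fact Q(∛115, ω) is the splitting field of x^3 - 115 over Q.)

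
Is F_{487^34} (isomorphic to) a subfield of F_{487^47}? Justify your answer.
No: F_{487^34} is not a subfield of F_{487^47}

F_{p^m} embeds in F_{p^n} iff m | n. Here 34 ∤ 47 (since 47 = 1·34 + 13 with remainder 13 ≠ 0), so F_{487^34} is not a subfield of F_{487^47}. Equivalently: if it were, the tower law would give 34 = [F_{487^34}:F_487] dividing [F_{487^47}:F_487] = 47, contradiction.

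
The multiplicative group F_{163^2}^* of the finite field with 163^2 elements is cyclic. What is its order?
|F_{163^2}^*| = 26568

F_{163^2} has 163^2 = 26569 elements; its multiplicative group consists of all nonzero elements, so |F_{163^2}^*| = 26569 - 1 = 26568. (It is cyclic since any finite subgroup of the multiplicative group of a field is cyclic.)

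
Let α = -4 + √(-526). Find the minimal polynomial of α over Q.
m_α(x) = x^2 + 8x + 542

From α + 4 = √(-526), squaring gives (α + 4)^2 = -526, i.e. α^2 + 8α + 16 = -526, so α^2 + 8α + 542 = 0. The discriminant of x^2 + 8x + 542 is (8)^2 - 4·(542) = 64 - 2168 = -2104, and 4·(-526) is not a perfect square in Q since -526 is squarefree and ≠ 1. Hence x^2 + 8x + 542 is irreducible over Q and is the minimal polynomial of α.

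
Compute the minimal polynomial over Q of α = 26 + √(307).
m_α(x) = x^2 - 52x + 369

From α - 26 = √(307), squaring gives (α - 26)^2 = 307, i.e. α^2 - 52α + 676 = 307, so α^2 - 52α + 369 = 0. The discriminant of x^2 - 52x + 369 is (-52)^2 - 4·(369) = 2704 - 1476 = 1228, and 4·(307) is not a perfect square in Q since 307 is squarefree and ≠ 1. Hence x^2 - 52x + 369 is irreducible over Q and is the minimal polynomial of α.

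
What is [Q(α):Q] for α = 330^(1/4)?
[Q(α):Q] = 4

α is a root of x^4 - 330. By Eisenstein's criterion at the prime p = 2 (which divides the constant term 330 but p^2 = 4 does not, since 330 is squarefree), x^4 - 330 is irreducible over Q. Hence [Q(α):Q] = 4.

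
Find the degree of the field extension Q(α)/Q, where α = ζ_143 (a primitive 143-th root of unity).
[Q(α):Q] = 120

The minimal polynomial of ζ_143 over Q is the 143-th cyclotomic polynomial Φ_143(x), which is irreducible over Q and has degree φ(143) = 120. Hence [Q(α):Q] = φ(143) = 120.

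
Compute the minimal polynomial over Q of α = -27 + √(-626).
m_α(x) = x^2 + 54x + 1355

From α + 27 = √(-626), squaring gives (α + 27)^2 = -626, i.e. α^2 + 54α + 729 = -626, so α^2 + 54α + 1355 = 0. The discriminant of x^2 + 54x + 1355 is (54)^2 - 4·(1355) = 2916 - 5420 = -2504, and 4·(-626) is not a perfect square in Q since -626 is squarefree and ≠ 1. Hence x^2 + 54x + 1355 is irreducible over Q and is the minimal polynomial of α.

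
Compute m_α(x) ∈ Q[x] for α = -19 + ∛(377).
m_α(x) = x^3 + 57x^2 + 1083x + 6482

Set β = α + 19 = ∛(377), so β^3 = 377. Then (α + 19)^3 - 377 = 0, i.e. α is a root of g(x) = (x + 19)^3 - 377 = x^3 + 57x^2 + 1083x + 6482. Since g(x) = h(x + 19) where h(x) = x^3 - 377, and h is irreducible over Q (because 377 is not a perfect cube, so h has no rational root, and a monic cubic with no rational root is irreducible), g is also irreducible (irreducibility is preserved under the substitution x → x + 19). Hence m_α(x) = x^3 + 57x^2 + 1083x + 6482.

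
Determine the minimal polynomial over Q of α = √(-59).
m_α(x) = x^2 + 59

α satisfies α^2 + 59 = 0, so x^2 + 59 annihilates α. Since d = -59 is squarefree and ≠ 1, it is not a perfect square in Q, so x^2 + 59 has no rational root and is therefore irreducible over Q (a degree-2 polynomial over a field is irreducible iff it has no root). Hence m_α(x) = x^2 + 59.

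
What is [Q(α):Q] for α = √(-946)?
[Q(α):Q] = 2

[Q(α):Q] equals the degree of the minimal polynomial of α. Here α^2 = -946 and x^2 + 946 is irreducible (d = -946 is squarefree, ≠ 1, hence not a square), so deg(m_α) = 2. Thus [Q(α):Q] = 2.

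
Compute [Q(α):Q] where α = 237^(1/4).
[Q(α):Q] = 4

α is a root of x^4 - 237. By Eisenstein's criterion at the prime p = 3 (which divides the constant term 237 but p^2 = 9 does not, since 237 is squarefree), x^4 - 237 is irreducible over Q. Hence [Q(α):Q] = 4.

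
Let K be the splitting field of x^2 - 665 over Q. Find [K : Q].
[K : Q] = 2

f(x) = x^2 - 665 factors as (x - √665)(x + √665). The splitting field is K = Q(√665). Since 665 is squarefree and > 1, it is not a perfect square, so x^2 - 665 is irreducible over Q and [Q(√665) : Q] = 2. Hence [K : Q] = 2.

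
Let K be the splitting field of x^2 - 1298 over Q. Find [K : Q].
[K : Q] = 2

f(x) = x^2 - 1298 factors as (x - √1298)(x + √1298). The splitting field is K = Q(√1298). Since 1298 is squarefree and > 1, it is not a perfect square, so x^2 - 1298 is irreducible over Q and [Q(√1298) : Q] = 2. Hence [K : Q] = 2.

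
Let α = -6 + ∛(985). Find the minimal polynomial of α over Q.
m_α(x) = x^3 + 18x^2 + 108x - 769

Set β = α + 6 = ∛(985), so β^3 = 985. Then (α + 6)^3 - 985 = 0, i.e. α is a root of g(x) = (x + 6)^3 - 985 = x^3 + 18x^2 + 108x - 769. Since g(x) = h(x + 6) where h(x) = x^3 - 985, and h is irreducible over Q (because 985 is not a perfect cube, so h has no rational root, and a monic cubic with no rational root is irreducible), g is also irreducible (irreducibility is preserved under the substitution x → x + 6). Hence m_α(x) = x^3 + 18x^2 + 108x - 769.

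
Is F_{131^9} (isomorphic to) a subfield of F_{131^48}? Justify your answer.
No: F_{131^9} is not a subfield of F_{131^48}

F_{p^m} embeds in F_{p^n} iff m | n. Here 9 ∤ 48 (since 48 = 5·9 + 3 with remainder 3 ≠ 0), so F_{131^9} is not a subfield of F_{131^48}. Equivalently: if it were, the tower law would give 9 = [F_{131^9}:F_131] dividing [F_{131^48}:F_131] = 48, contradiction.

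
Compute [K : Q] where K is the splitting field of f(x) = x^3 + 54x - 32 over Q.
[K : Q] = 6

By the rational root test, any rational root of the monic integer polynomial f(x) = x^3 + 54x - 32 must be an integer dividing the constant term -32, i.e. one of ±{1, 2, 4, 8, 16, 32}. Evaluating: f(1) = 23, f(-1) = -87, f(2) = 84, f(-2) = -148, f(4) = 248, f(-4) = -312, f(8) = 912, f(-8) = -976, f(16) = 4928, f(-16) = -4992, f(32) = 34464, f(-32) = -34528; none is 0, so f has no rational root and is therefore irreducible over Q (a cubic with no linear factor over a field is irreducible). For an irreducible cubic, the Galois group is A_3 or S_3 according as the discriminant disc(f) = -4a^3 - 27b^2 = -4·(54)^3 - 27·(-32)^2 = -657504 is or is not a square in Q. Here disc(f) = -657504 is not a perfect square in Q, so the Galois group of f over Q is not contained in A_3 and must be all of S_3. The splitting field has degree |S_3| = 6 over Q, so [K : Q] = 6.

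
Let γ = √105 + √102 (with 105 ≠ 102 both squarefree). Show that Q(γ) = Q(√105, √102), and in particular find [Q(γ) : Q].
[Q(γ) : Q] = 4 (equivalently, Q(γ) = Q(√105, √102))

Obviously Q(γ) ⊆ Q(√105, √102), and [Q(√105, √102):Q] = 4 (since 105, 102 are distinct squarefree integers > 1 with 10710 not a perfect square). To show equality we compute the minimal polynomial of γ. From γ = √105 + √102: γ^2 = 105 + 2√(10710) + 102 = 207 + 2√(10710), so γ^2 - 207 = 2√(10710); squaring, (γ^2 - 207)^2 = 4·10710, i.e. γ^4 - 414γ^2 + 42849 - 42840 = 0, i.e. γ^4 - 414γ^2 + 9 = 0. So γ is a root of x^4 - 414x^2 + 9. This polynomial is irreducible over Q: it has no rational root (each ±√105 ± √102 is irrational), and any factorization into two quadratics over Q would force √(10710) ∈ Q (pairing opposite roots) or √105, √102 ∈ Q (other pairings), all impossible. Hence [Q(γ):Q] = 4 = [Q(√105, √102):Q], so Q(γ) = Q(√105, √102).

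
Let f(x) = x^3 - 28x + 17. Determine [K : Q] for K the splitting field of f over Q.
[K : Q] = 6

By the rational root test, any rational root of the monic integer polynomial f(x) = x^3 - 28x + 17 must be an integer dividing the constant term 17, i.e. one of ±{1, 17}. Evaluating: f(1) = -10, f(-1) = 44, f(17) = 4454, f(-17) = -4420; none is 0, so f has no rational root and is therefore irreducible over Q (a cubic with no linear factor over a field is irreducible). For an irreducible cubic, the Galois group is A_3 or S_3 according as the discriminant disc(f) = -4a^3 - 27b^2 = -4·(-28)^3 - 27·(17)^2 = 80005 is or is not a square in Q. Here disc(f) = 80005 is not a perfect square in Q, so the Galois group of f over Q is not contained in A_3 and must be all of S_3. The splitting field has degree |S_3| = 6 over Q, so [K : Q] = 6.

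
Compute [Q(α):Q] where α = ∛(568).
[Q(α):Q] = 3

The minimal polynomial of α is x^3 - 568, irreducible over Q since 568 is not a perfect cube (so x^3 - 568 has no rational root). Hence [Q(α):Q] = deg(m_α) = 3.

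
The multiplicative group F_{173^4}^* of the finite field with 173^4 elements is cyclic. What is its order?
|F_{173^4}^*| = 895745040

F_{173^4} has 173^4 = 895745041 elements; its multiplicative group consists of all nonzero elements, so |F_{173^4}^*| = 895745041 - 1 = 895745040. (It is cyclic since any finite subgroup of the multiplicative group of a field is cyclic.)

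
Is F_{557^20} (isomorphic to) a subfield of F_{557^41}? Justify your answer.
No: F_{557^20} is not a subfield of F_{557^41}

F_{p^m} embeds in F_{p^n} iff m | n. Here 20 ∤ 41 (since 41 = 2·20 + 1 with remainder 1 ≠ 0), so F_{557^20} is not a subfield of F_{557^41}. Equivalently: if it were, the tower law would give 20 = [F_{557^20}:F_557] dividing [F_{557^41}:F_557] = 41, contradiction.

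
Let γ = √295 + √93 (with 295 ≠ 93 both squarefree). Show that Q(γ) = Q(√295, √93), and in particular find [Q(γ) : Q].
[Q(γ) : Q] = 4 (equivalently, Q(γ) = Q(√295, √93))

Obviously Q(γ) ⊆ Q(√295, √93), and [Q(√295, √93):Q] = 4 (since 295, 93 are distinct squarefree integers > 1 with 27435 not a perfect square). To show equality we compute the minimal polynomial of γ. From γ = √295 + √93: γ^2 = 295 + 2√(27435) + 93 = 388 + 2√(27435), so γ^2 - 388 = 2√(27435); squaring, (γ^2 - 388)^2 = 4·27435, i.e. γ^4 - 776γ^2 + 150544 - 109740 = 0, i.e. γ^4 - 776γ^2 + 40804 = 0. So γ is a root of x^4 - 776x^2 + 40804. This polynomial is irreducible over Q: it has no rational root (each ±√295 ± √93 is irrational), and any factorization into two quadratics over Q would force √(27435) ∈ Q (pairing opposite roots) or √295, √93 ∈ Q (other pairings), all impossible. Hence [Q(γ):Q] = 4 = [Q(√295, √93):Q], so Q(γ) = Q(√295, √93).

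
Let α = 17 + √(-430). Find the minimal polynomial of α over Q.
m_α(x) = x^2 - 34x + 719

From α - 17 = √(-430), squaring gives (α - 17)^2 = -430, i.e. α^2 - 34α + 289 = -430, so α^2 - 34α + 719 = 0. The discriminant of x^2 - 34x + 719 is (-34)^2 - 4·(719) = 1156 - 2876 = -1720, and 4·(-430) is not a perfect square in Q since -430 is squarefree and ≠ 1. Hence x^2 - 34x + 719 is irreducible over Q and is the minimal polynomial of α.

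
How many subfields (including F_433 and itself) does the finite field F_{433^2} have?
F_{433^2} has 2 subfields

The subfields of F_{p^n} are exactly the fields F_{p^d} for d | n (each is the fixed field of the unique index-d subgroup of Gal(F_{p^n}/F_p) ≅ Z/nZ). The divisors of n = 2 are {1, 2}, giving 2 subfields: F_{433^1}, F_{433^2}.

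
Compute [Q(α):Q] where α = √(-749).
[Q(α):Q] = 2

[Q(α):Q] equals the degree of the minimal polynomial of α. Here α^2 = -749 and x^2 + 749 is irreducible (d = -749 is squarefree, ≠ 1, hence not a square), so deg(m_α) = 2. Thus [Q(α):Q] = 2.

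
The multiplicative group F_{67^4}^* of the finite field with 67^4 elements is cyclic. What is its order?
|F_{67^4}^*| = 20151120

F_{67^4} has 67^4 = 20151121 elements; its multiplicative group consists of all nonzero elements, so |F_{67^4}^*| = 20151121 - 1 = 20151120. (It is cyclic since any finite subgroup of the multiplicative group of a field is cyclic.)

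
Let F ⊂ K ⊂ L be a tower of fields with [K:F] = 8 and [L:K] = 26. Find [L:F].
[L:F] = 208

The tower law says that for any tower of field extensions F ⊂ K ⊂ L with finite degrees, [L:F] = [L:K] · [K:F]. Here this gives [L:F] = 26 · 8 = 208.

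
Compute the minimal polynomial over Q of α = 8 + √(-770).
m_α(x) = x^2 - 16x + 834

From α - 8 = √(-770), squaring gives (α - 8)^2 = -770, i.e. α^2 - 16α + 64 = -770, so α^2 - 16α + 834 = 0. The discriminant of x^2 - 16x + 834 is (-16)^2 - 4·(834) = 256 - 3336 = -3080, and 4·(-770) is not a perfect square in Q since -770 is squarefree and ≠ 1. Hence x^2 - 16x + 834 is irreducible over Q and is the minimal polynomial of α.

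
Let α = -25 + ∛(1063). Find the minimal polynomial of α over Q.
m_α(x) = x^3 + 75x^2 + 1875x + 14562

Set β = α + 25 = ∛(1063), so β^3 = 1063. Then (α + 25)^3 - 1063 = 0, i.e. α is a root of g(x) = (x + 25)^3 - 1063 = x^3 + 75x^2 + 1875x + 14562. Since g(x) = h(x + 25) where h(x) = x^3 - 1063, and h is irreducible over Q (because 1063 is not a perfect cube, so h has no rational root, and a monic cubic with no rational root is irreducible), g is also irreducible (irreducibility is preserved under the substitution x → x + 25). Hence m_α(x) = x^3 + 75x^2 + 1875x + 14562.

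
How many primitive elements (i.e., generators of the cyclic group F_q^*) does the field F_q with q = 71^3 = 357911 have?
There are φ(357910) = 122688 primitive elements

F_q^* is cyclic of order q - 1 = 357910. A cyclic group of order m has exactly φ(m) generators. Here m = 357910 = 2 · 5 · 7 · 5113, so the number of primitive elements is φ(357910) = 122688.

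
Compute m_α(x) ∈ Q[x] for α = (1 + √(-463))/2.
m_α(x) = x^2 - x + 116

From 2α - 1 = √(-463), squaring gives (2α - 1)^2 = -463, i.e. 4α^2 - 4α + 1 = -463, so α^2 - α + (1 + 463)/4 = 0. Since -463 ≡ 1 (mod 4), (1 + 463)/4 = 116 ∈ Z. The polynomial x^2 - x + 116 has discriminant 1 - 4·(116) = -463, which is not a perfect square in Q (d = -463 is squarefree and ≠ 1), so x^2 - x + 116 is irreducible over Q. It is the minimal polynomial of α.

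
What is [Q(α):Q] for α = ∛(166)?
[Q(α):Q] = 3

The minimal polynomial of α is x^3 - 166, irreducible over Q since 166 is not a perfect cube (so x^3 - 166 has no rational root). Hence [Q(α):Q] = deg(m_α) = 3.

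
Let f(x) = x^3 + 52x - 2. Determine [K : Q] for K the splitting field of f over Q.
[K : Q] = 6

By the rational root test, any rational root of the monic integer polynomial f(x) = x^3 + 52x - 2 must be an integer dividing the constant term -2, i.e. one of ±{1, 2}. Evaluating: f(1) = 51, f(-1) = -55, f(2) = 110, f(-2) = -114; none is 0, so f has no rational root and is therefore irreducible over Q (a cubic with no linear factor over a field is irreducible). For an irreducible cubic, the Galois group is A_3 or S_3 according as the discriminant disc(f) = -4a^3 - 27b^2 = -4·(52)^3 - 27·(-2)^2 = -562540 is or is not a square in Q. Here disc(f) = -562540 is not a perfect square in Q, so the Galois group of f over Q is not contained in A_3 and must be all of S_3. The splitting field has degree |S_3| = 6 over Q, so [K : Q] = 6.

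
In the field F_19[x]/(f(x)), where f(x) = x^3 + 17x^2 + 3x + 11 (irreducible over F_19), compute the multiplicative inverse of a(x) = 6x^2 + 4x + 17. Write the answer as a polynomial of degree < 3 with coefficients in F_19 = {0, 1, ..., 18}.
a(x)^(-1) ≡ 15x^2 + 6x + 11 (mod f(x))

Since f is irreducible over F_19, F_19[x]/(f) is a field and a(x) ≠ 0 has an inverse. Apply the extended Euclidean algorithm to f(x) and a(x) in F_19[x]: f(x) = (16x + 8)·a(x) + (3x + 8);  a(x) = (2x + 15)·(3x + 8) + (11). The last nonzero remainder is the constant 11 = gcd(f, a) in F_19. Back-substituting through the division chain expresses 11 = s(x)·a(x) + t(x)·f(x) with s(x) ≡ 13x^2 + 9x + 7 (mod f), so (13x^2 + 9x + 7)·a(x) ≡ 11 (mod f). Multiplying by 11^(-1) ≡ 7 in F_19 gives a(x)^(-1) ≡ 7·(13x^2 + 9x + 7) ≡ 15x^2 + 6x + 11 (mod f). Check: (6x^2 + 4x + 17)·(15x^2 + 6x + 11) = 14x^4 + x^3 + 3x^2 + 13x + 16 ≡ 1 (mod x^3 + 17x^2 + 3x + 11).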